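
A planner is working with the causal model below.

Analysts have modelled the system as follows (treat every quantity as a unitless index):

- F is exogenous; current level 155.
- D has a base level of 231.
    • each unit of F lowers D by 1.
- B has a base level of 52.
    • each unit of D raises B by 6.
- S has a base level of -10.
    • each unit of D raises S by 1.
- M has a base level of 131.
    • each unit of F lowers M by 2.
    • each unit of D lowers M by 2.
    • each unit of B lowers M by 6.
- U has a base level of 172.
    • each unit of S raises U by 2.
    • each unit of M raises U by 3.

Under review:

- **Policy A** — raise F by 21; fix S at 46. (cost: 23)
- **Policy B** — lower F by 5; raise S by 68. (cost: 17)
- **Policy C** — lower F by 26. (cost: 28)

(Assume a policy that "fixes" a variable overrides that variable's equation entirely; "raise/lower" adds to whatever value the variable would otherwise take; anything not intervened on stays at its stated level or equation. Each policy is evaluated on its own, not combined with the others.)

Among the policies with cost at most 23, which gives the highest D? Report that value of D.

81

Policy A (F + 21, S := 46):
  F = 155 + 21 = 176
  D = 231 − 176 = 55
Policy B (F − 5, S + 68):
  F = 155 − 5 = 150
  D = 231 − 150 = 81
Comparing — Policy A: D=55, Policy B: D=81. Highest is 81 (Policy B).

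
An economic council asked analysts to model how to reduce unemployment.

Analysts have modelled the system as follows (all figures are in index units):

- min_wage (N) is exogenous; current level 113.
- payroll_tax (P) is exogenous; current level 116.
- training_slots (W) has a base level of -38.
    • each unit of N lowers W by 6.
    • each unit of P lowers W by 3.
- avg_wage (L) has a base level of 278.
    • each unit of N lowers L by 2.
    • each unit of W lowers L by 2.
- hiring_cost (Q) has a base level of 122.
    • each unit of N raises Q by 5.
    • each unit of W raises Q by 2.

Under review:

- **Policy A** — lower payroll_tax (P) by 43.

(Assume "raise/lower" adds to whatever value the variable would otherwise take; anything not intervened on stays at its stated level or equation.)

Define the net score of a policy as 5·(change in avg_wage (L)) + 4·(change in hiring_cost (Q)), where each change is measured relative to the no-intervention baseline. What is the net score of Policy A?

Baseline:
  N = 113
  P = 116
  W = -38 − 6·113 − 3·116 = -1064
  L = 278 − 2·113 − 2·(-1064) = 2180
  Q = 122 + 5·113 + 2·(-1064) = -1441
Policy A (P − 43):
  N = 113
  P = 116 − 43 = 73
  W = -38 − 6·113 − 3·73 = -935
  L = 278 − 2·113 − 2·(-935) = 1922
  Q = 122 + 5·113 + 2·(-935) = -1183
ΔL = 1922 − 2180 = -258; ΔQ = -1183 − (-1441) = 258
Score = 5·(-258) + 4·258 = -258

-258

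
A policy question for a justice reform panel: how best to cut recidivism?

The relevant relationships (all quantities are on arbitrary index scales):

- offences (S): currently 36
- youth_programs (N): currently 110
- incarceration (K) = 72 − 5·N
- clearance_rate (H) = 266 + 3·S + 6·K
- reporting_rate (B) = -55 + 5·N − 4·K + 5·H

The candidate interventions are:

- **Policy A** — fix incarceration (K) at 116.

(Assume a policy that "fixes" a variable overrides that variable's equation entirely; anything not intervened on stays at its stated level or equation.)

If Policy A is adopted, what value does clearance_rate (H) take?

1070

Policy A (K := 116):
  S = 36
  N = 110
  K = 116
  H = 266 + 3·36 + 6·116 = 1070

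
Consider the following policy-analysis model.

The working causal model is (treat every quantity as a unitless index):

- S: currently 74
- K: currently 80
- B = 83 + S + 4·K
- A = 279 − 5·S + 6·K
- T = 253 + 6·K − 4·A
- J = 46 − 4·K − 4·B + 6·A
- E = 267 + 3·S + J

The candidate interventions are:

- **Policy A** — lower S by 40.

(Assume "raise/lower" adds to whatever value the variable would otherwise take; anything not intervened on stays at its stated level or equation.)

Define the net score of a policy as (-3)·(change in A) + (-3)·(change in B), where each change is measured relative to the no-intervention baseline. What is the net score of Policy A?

-480

Baseline:
  S = 74
  K = 80
  B = 83 + 74 + 4·80 = 477
  A = 279 − 5·74 + 6·80 = 389
Policy A (S − 40):
  S = 74 − 40 = 34
  K = 80
  B = 83 + 34 + 4·80 = 437
  A = 279 − 5·34 + 6·80 = 589
ΔA = 589 − 389 = 200; ΔB = 437 − 477 = -40
Score = (-3)·200 + (-3)·(-40) = -480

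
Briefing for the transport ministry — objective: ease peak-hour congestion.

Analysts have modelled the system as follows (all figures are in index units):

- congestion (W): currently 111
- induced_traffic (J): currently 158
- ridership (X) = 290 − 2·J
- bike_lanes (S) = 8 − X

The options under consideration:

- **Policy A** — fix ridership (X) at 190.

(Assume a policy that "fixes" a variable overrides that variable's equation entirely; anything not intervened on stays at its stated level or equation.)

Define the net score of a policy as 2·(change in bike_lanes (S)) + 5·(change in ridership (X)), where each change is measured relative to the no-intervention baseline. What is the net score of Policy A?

648

Baseline:
  J = 158
  X = 290 − 2·158 = -26
  S = 8 − (-26) = 34
Policy A (X := 190):
  J = 158
  X = 190
  S = 8 − 190 = -182
ΔS = -182 − 34 = -216; ΔX = 190 − (-26) = 216
Score = 2·(-216) + 5·216 = 648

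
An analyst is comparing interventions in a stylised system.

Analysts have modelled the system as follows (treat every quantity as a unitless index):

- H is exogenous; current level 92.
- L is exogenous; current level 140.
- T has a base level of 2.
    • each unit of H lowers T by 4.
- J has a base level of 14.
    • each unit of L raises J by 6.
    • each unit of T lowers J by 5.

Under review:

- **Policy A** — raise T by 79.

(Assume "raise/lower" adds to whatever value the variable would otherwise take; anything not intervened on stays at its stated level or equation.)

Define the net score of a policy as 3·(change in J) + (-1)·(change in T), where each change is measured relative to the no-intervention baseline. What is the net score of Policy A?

Baseline:
  H = 92
  L = 140
  T = 2 − 4·92 = -366
  J = 14 + 6·140 − 5·(-366) = 2684
Policy A (T + 79):
  H = 92
  L = 140
  T = 2 − 4·92 (+79 from intervention) = -287
  J = 14 + 6·140 − 5·(-287) = 2289
ΔJ = 2289 − 2684 = -395; ΔT = -287 − (-366) = 79
Score = 3·(-395) + (-1)·79 = -1264

-1264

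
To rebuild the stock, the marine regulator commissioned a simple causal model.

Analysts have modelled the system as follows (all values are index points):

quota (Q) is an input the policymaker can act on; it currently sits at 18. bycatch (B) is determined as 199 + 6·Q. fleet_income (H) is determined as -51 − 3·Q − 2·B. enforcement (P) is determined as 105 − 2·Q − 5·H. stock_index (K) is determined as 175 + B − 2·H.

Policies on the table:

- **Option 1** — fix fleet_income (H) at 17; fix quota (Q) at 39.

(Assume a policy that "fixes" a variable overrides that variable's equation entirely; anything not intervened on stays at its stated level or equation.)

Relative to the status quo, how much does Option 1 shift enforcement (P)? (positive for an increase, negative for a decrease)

-3722

Baseline:
  Q = 18
  B = 199 + 6·18 = 307
  H = -51 − 3·18 − 2·307 = -719
  P = 105 − 2·18 − 5·(-719) = 3664
Option 1 (H := 17, Q := 39):
  Q = 39
  B = 199 + 6·39 = 433
  H = 17
  P = 105 − 2·39 − 5·17 = -58
Change in P: -58 − 3664 = -3722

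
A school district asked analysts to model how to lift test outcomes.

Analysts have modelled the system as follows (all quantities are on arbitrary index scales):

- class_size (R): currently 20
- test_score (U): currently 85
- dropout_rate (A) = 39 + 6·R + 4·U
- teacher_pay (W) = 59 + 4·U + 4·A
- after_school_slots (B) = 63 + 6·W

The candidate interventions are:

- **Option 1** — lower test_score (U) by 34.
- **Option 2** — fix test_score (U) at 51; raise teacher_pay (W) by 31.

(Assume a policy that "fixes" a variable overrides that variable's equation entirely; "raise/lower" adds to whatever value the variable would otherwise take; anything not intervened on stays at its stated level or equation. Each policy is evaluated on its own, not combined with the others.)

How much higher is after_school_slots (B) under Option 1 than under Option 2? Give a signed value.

-186

Option 1 (U − 34):
  R = 20
  U = 85 − 34 = 51
  A = 39 + 6·20 + 4·51 = 363
  W = 59 + 4·51 + 4·363 = 1715
  B = 63 + 6·1715 = 10353
Option 2 (U := 51, W + 31):
  R = 20
  U = 51
  A = 39 + 6·20 + 4·51 = 363
  W = 59 + 4·51 + 4·363 (+31 from intervention) = 1746
  B = 63 + 6·1746 = 10539
B: 10353 − 10539 = -186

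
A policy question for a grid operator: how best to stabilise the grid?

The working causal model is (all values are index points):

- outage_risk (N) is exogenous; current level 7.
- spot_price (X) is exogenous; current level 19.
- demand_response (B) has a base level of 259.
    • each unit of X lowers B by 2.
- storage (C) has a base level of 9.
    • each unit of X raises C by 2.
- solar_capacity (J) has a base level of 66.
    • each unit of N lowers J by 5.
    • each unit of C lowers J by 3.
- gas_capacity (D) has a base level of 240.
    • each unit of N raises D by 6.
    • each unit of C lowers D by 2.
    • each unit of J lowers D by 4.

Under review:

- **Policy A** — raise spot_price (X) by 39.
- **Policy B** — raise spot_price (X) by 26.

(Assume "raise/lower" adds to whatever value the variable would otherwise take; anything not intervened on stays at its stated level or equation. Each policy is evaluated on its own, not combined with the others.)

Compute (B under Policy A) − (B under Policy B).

Policy A (X + 39):
  X = 19 + 39 = 58
  B = 259 − 2·58 = 143
Policy B (X + 26):
  X = 19 + 26 = 45
  B = 259 − 2·45 = 169
B: 143 − 169 = -26

-26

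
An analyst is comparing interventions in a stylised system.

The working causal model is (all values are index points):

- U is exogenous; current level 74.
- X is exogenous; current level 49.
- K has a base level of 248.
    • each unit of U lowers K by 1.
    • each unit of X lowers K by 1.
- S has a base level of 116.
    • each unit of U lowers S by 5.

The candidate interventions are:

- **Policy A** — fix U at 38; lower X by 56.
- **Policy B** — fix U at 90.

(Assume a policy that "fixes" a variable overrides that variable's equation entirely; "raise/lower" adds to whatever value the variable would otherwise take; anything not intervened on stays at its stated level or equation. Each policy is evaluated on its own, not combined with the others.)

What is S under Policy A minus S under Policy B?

260

Policy A (U := 38, X − 56):
  U = 38
  S = 116 − 5·38 = -74
Policy B (U := 90):
  U = 90
  S = 116 − 5·90 = -334
S: -74 − (-334) = 260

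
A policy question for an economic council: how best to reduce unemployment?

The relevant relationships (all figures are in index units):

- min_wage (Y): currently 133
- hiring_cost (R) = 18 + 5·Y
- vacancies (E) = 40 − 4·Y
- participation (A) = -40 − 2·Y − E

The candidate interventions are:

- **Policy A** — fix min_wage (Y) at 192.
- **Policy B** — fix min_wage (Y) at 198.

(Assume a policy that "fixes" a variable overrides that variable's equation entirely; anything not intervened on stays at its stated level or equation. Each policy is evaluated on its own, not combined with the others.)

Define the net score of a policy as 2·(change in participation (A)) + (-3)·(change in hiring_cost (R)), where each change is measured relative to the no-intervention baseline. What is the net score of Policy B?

Baseline:
  Y = 133
  R = 18 + 5·133 = 683
  E = 40 − 4·133 = -492
  A = -40 − 2·133 − (-492) = 186
Policy B (Y := 198):
  Y = 198
  R = 18 + 5·198 = 1008
  E = 40 − 4·198 = -752
  A = -40 − 2·198 − (-752) = 316
ΔA = 316 − 186 = 130; ΔR = 1008 − 683 = 325
Score = 2·130 + (-3)·325 = -715

-715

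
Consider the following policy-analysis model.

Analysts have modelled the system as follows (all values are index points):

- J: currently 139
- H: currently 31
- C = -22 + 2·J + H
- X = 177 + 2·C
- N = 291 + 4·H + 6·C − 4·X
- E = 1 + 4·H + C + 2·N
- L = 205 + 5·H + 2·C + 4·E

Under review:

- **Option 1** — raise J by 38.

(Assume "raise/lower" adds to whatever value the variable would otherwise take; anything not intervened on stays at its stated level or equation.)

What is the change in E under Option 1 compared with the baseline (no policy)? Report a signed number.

Baseline:
  J = 139
  H = 31
  C = -22 + 2·139 + 31 = 287
  X = 177 + 2·287 = 751
  N = 291 + 4·31 + 6·287 − 4·751 = -867
  E = 1 + 4·31 + 287 + 2·(-867) = -1322
Option 1 (J + 38):
  J = 139 + 38 = 177
  H = 31
  C = -22 + 2·177 + 31 = 363
  X = 177 + 2·363 = 903
  N = 291 + 4·31 + 6·363 − 4·903 = -1019
  E = 1 + 4·31 + 363 + 2·(-1019) = -1550
Change in E: -1550 − (-1322) = -228

-228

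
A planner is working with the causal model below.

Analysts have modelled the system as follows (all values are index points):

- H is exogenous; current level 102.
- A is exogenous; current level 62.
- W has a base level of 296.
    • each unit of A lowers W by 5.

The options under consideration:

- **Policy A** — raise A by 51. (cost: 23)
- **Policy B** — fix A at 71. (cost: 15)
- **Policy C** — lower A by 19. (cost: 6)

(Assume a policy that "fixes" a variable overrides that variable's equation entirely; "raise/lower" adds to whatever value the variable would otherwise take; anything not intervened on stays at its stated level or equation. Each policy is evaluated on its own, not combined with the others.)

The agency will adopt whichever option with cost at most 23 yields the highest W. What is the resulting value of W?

81

Policy A (A + 51):
  A = 62 + 51 = 113
  W = 296 − 5·113 = -269
Policy B (A := 71):
  A = 71
  W = 296 − 5·71 = -59
Policy C (A − 19):
  A = 62 − 19 = 43
  W = 296 − 5·43 = 81
Comparing — Policy A: W=-269, Policy B: W=-59, Policy C: W=81. Highest is 81 (Policy C).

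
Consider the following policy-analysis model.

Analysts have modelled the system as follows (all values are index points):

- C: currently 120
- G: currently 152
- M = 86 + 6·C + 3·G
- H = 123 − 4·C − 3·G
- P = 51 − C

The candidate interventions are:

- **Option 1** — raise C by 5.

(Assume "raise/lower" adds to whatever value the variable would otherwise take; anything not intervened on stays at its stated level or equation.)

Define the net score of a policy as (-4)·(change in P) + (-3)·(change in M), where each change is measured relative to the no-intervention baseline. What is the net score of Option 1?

Baseline:
  C = 120
  G = 152
  M = 86 + 6·120 + 3·152 = 1262
  P = 51 − 120 = -69
Option 1 (C + 5):
  C = 120 + 5 = 125
  G = 152
  M = 86 + 6·125 + 3·152 = 1292
  P = 51 − 125 = -74
ΔP = -74 − (-69) = -5; ΔM = 1292 − 1262 = 30
Score = (-4)·(-5) + (-3)·30 = -70

-70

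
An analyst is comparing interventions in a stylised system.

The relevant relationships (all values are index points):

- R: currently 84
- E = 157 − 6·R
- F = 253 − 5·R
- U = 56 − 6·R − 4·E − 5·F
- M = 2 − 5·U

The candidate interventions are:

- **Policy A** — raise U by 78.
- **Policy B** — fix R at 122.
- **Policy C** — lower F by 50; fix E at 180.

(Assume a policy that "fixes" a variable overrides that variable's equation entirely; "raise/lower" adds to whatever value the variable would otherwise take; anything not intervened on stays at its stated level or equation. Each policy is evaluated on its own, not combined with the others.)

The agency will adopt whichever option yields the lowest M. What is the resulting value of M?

Policy A (U + 78):
  R = 84
  E = 157 − 6·84 = -347
  F = 253 − 5·84 = -167
  U = 56 − 6·84 − 4·(-347) − 5·(-167) (+78 from intervention) = 1853
  M = 2 − 5·1853 = -9263
Policy B (R := 122):
  R = 122
  E = 157 − 6·122 = -575
  F = 253 − 5·122 = -357
  U = 56 − 6·122 − 4·(-575) − 5·(-357) = 3409
  M = 2 − 5·3409 = -17043
Policy C (F − 50, E := 180):
  R = 84
  E = 180
  F = 253 − 5·84 (−50 from intervention) = -217
  U = 56 − 6·84 − 4·180 − 5·(-217) = -83
  M = 2 − 5·(-83) = 417
Comparing — Policy A: M=-9263, Policy B: M=-17043, Policy C: M=417. Lowest is -17043 (Policy B).

-17043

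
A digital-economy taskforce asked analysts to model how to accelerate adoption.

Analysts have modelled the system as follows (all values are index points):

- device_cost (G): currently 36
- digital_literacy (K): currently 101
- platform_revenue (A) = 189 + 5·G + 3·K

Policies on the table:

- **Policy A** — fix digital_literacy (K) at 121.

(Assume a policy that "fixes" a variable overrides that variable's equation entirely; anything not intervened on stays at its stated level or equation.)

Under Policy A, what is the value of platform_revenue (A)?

Policy A (K := 121):
  G = 36
  K = 121
  A = 189 + 5·36 + 3·121 = 732

732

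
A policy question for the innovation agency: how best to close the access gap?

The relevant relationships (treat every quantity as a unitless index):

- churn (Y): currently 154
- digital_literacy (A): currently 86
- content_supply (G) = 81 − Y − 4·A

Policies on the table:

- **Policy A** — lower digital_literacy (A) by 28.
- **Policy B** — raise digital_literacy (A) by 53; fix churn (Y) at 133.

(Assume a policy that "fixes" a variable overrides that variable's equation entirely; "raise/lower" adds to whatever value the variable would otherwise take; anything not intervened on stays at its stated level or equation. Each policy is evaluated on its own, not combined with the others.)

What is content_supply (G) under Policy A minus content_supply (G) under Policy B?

Policy A (A − 28):
  Y = 154
  A = 86 − 28 = 58
  G = 81 − 154 − 4·58 = -305
Policy B (A + 53, Y := 133):
  Y = 133
  A = 86 + 53 = 139
  G = 81 − 133 − 4·139 = -608
G: -305 − (-608) = 303

303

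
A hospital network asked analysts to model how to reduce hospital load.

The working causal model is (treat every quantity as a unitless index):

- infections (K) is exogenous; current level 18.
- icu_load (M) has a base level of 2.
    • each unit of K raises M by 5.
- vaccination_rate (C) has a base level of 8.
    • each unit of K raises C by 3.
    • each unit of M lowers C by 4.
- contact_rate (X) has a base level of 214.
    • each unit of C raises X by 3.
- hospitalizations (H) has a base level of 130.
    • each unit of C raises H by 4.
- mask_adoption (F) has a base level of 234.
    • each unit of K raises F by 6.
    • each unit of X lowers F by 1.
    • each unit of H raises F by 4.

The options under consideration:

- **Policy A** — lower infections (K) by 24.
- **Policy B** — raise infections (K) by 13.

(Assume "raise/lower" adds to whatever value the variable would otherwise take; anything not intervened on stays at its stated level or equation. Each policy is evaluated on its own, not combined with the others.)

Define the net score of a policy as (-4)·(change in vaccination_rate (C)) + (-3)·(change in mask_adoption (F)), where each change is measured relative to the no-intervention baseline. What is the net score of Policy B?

Baseline:
  K = 18
  M = 2 + 5·18 = 92
  C = 8 + 3·18 − 4·92 = -306
  X = 214 + 3·(-306) = -704
  H = 130 + 4·(-306) = -1094
  F = 234 + 6·18 − (-704) + 4·(-1094) = -3330
Policy B (K + 13):
  K = 18 + 13 = 31
  M = 2 + 5·31 = 157
  C = 8 + 3·31 − 4·157 = -527
  X = 214 + 3·(-527) = -1367
  H = 130 + 4·(-527) = -1978
  F = 234 + 6·31 − (-1367) + 4·(-1978) = -6125
ΔC = -527 − (-306) = -221; ΔF = -6125 − (-3330) = -2795
Score = (-4)·(-221) + (-3)·(-2795) = 9269

9269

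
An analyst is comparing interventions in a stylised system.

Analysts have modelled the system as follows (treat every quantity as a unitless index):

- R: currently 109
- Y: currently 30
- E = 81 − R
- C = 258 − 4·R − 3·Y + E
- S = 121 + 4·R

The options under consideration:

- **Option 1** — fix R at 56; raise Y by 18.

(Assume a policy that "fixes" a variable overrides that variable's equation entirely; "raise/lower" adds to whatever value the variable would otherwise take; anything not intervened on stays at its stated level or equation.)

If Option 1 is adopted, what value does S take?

345

Option 1 (R := 56, Y + 18):
  R = 56
  S = 121 + 4·56 = 345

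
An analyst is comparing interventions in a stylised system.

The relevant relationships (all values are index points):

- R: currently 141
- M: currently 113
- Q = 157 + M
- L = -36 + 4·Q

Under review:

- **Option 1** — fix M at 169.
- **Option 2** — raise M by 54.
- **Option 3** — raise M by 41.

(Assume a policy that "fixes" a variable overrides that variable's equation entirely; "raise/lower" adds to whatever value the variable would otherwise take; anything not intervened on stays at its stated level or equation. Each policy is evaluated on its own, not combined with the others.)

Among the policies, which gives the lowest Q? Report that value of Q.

311

Option 1 (M := 169):
  M = 169
  Q = 157 + 169 = 326
Option 2 (M + 54):
  M = 113 + 54 = 167
  Q = 157 + 167 = 324
Option 3 (M + 41):
  M = 113 + 41 = 154
  Q = 157 + 154 = 311
Comparing — Option 1: Q=326, Option 2: Q=324, Option 3: Q=311. Lowest is 311 (Option 3).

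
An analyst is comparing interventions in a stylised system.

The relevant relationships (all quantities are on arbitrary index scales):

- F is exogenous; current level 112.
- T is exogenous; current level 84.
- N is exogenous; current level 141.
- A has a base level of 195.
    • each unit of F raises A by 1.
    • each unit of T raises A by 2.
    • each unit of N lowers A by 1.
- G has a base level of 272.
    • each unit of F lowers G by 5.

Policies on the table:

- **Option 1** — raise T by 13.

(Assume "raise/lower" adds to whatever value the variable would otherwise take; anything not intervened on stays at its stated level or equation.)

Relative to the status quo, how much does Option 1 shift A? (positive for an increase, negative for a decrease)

Baseline:
  F = 112
  T = 84
  N = 141
  A = 195 + 112 + 2·84 − 141 = 334
Option 1 (T + 13):
  F = 112
  T = 84 + 13 = 97
  N = 141
  A = 195 + 112 + 2·97 − 141 = 360
Change in A: 360 − 334 = 26

26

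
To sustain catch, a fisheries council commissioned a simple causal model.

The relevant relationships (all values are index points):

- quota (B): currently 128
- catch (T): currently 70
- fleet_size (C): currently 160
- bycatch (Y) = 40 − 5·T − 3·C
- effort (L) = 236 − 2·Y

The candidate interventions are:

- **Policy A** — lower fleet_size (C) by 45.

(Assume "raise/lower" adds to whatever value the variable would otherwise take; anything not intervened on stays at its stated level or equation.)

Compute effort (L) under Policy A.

1546

Policy A (C − 45):
  T = 70
  C = 160 − 45 = 115
  Y = 40 − 5·70 − 3·115 = -655
  L = 236 − 2·(-655) = 1546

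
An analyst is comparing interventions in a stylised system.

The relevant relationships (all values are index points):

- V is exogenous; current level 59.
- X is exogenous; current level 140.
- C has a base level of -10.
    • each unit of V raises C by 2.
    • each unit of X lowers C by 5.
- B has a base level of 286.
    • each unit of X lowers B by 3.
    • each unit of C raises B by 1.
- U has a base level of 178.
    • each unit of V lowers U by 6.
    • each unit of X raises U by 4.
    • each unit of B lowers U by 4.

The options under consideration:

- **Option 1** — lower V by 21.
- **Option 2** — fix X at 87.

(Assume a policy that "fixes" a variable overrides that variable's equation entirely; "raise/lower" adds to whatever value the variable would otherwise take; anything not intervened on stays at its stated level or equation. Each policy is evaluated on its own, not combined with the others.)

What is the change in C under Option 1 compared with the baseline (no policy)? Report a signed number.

-42

Baseline:
  V = 59
  X = 140
  C = -10 + 2·59 − 5·140 = -592
Option 1 (V − 21):
  V = 59 − 21 = 38
  X = 140
  C = -10 + 2·38 − 5·140 = -634
Change in C: -634 − (-592) = -42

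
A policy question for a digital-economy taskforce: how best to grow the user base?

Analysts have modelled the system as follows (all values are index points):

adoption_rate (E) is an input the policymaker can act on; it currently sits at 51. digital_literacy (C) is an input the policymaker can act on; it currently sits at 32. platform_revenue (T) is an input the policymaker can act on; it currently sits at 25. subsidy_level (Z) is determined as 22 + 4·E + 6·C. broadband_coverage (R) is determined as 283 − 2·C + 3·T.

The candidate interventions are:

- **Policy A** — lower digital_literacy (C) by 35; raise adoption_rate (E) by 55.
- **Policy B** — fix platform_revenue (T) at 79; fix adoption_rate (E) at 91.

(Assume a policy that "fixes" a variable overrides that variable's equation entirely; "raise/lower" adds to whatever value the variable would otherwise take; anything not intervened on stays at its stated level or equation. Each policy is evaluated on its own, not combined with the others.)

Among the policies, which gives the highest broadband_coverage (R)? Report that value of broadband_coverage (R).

Policy A (C − 35, E + 55):
  C = 32 − 35 = -3
  T = 25
  R = 283 − 2·(-3) + 3·25 = 364
Policy B (T := 79, E := 91):
  C = 32
  T = 79
  R = 283 − 2·32 + 3·79 = 456
Comparing — Policy A: R=364, Policy B: R=456. Highest is 456 (Policy B).

456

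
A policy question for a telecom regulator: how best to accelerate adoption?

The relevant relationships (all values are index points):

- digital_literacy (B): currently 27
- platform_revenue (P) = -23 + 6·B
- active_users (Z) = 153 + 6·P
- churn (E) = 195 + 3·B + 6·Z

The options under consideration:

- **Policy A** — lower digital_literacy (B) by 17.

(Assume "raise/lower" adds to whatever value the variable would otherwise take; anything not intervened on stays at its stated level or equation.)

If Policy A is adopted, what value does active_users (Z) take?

Policy A (B − 17):
  B = 27 − 17 = 10
  P = -23 + 6·10 = 37
  Z = 153 + 6·37 = 375

375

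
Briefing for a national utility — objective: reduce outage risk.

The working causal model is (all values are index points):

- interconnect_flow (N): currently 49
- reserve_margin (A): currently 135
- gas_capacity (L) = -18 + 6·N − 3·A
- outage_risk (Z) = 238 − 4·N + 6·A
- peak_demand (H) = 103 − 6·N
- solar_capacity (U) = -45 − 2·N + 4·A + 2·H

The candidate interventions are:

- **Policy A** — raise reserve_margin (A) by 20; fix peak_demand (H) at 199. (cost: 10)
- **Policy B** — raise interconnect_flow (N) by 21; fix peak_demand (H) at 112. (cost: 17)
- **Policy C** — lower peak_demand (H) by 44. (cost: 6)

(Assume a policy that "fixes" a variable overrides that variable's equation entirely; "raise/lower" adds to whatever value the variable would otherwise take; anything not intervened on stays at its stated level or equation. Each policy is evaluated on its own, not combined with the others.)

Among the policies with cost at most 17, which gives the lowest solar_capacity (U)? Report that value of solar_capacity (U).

Policy A (A + 20, H := 199):
  N = 49
  A = 135 + 20 = 155
  H = 199
  U = -45 − 2·49 + 4·155 + 2·199 = 875
Policy B (N + 21, H := 112):
  N = 49 + 21 = 70
  A = 135
  H = 112
  U = -45 − 2·70 + 4·135 + 2·112 = 579
Policy C (H − 44):
  N = 49
  A = 135
  H = 103 − 6·49 (−44 from intervention) = -235
  U = -45 − 2·49 + 4·135 + 2·(-235) = -73
Comparing — Policy A: U=875, Policy B: U=579, Policy C: U=-73. Lowest is -73 (Policy C).

-73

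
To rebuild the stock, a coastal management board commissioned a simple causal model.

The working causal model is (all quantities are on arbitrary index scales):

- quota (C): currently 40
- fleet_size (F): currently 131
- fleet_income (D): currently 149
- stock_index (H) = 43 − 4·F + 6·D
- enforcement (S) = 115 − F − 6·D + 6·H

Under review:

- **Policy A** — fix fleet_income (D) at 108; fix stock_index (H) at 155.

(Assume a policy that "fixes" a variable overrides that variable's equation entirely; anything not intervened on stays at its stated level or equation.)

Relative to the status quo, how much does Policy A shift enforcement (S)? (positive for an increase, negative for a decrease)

-1302

Baseline:
  F = 131
  D = 149
  H = 43 − 4·131 + 6·149 = 413
  S = 115 − 131 − 6·149 + 6·413 = 1568
Policy A (D := 108, H := 155):
  F = 131
  D = 108
  H = 155
  S = 115 − 131 − 6·108 + 6·155 = 266
Change in S: 266 − 1568 = -1302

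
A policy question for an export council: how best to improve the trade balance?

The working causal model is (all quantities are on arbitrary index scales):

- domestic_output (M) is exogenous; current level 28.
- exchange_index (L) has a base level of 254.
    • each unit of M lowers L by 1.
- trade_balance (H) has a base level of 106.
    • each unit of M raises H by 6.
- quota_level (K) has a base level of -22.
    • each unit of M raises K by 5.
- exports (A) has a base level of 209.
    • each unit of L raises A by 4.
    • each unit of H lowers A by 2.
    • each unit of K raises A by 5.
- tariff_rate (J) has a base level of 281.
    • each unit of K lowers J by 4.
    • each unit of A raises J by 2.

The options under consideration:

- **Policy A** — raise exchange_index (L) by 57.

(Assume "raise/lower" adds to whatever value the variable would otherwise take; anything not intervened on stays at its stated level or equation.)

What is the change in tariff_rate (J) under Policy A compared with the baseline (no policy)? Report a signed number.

456

Baseline:
  M = 28
  L = 254 − 28 = 226
  H = 106 + 6·28 = 274
  K = -22 + 5·28 = 118
  A = 209 + 4·226 − 2·274 + 5·118 = 1155
  J = 281 − 4·118 + 2·1155 = 2119
Policy A (L + 57):
  M = 28
  L = 254 − 28 (+57 from intervention) = 283
  H = 106 + 6·28 = 274
  K = -22 + 5·28 = 118
  A = 209 + 4·283 − 2·274 + 5·118 = 1383
  J = 281 − 4·118 + 2·1383 = 2575
Change in J: 2575 − 2119 = 456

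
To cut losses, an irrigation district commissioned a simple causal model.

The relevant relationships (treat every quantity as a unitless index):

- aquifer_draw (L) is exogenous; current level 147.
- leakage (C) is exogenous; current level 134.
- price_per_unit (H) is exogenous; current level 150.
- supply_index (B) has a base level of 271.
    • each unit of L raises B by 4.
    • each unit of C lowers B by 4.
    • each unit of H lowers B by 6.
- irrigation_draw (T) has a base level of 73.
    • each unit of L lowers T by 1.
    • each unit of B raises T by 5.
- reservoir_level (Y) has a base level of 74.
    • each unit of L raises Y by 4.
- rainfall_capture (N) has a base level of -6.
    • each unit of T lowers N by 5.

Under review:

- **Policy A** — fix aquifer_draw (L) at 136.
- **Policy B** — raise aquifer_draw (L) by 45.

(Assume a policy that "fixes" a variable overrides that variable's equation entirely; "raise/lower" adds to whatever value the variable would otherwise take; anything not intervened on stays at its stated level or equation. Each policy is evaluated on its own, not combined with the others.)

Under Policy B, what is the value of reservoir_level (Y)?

842

Policy B (L + 45):
  L = 147 + 45 = 192
  Y = 74 + 4·192 = 842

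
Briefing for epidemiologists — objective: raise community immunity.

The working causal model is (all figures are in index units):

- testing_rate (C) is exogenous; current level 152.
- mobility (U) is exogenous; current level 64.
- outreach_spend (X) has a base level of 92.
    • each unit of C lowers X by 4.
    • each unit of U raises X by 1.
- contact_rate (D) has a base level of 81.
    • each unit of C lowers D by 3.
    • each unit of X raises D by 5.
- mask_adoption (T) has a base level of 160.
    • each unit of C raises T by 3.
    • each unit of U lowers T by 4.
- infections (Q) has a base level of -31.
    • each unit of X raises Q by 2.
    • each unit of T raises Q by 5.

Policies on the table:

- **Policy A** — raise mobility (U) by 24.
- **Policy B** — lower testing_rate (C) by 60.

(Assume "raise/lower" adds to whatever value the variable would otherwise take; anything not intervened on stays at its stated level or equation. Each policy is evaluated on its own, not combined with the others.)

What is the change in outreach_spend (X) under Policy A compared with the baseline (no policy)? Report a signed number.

Baseline:
  C = 152
  U = 64
  X = 92 − 4·152 + 64 = -452
Policy A (U + 24):
  C = 152
  U = 64 + 24 = 88
  X = 92 − 4·152 + 88 = -428
Change in X: -428 − (-452) = 24

24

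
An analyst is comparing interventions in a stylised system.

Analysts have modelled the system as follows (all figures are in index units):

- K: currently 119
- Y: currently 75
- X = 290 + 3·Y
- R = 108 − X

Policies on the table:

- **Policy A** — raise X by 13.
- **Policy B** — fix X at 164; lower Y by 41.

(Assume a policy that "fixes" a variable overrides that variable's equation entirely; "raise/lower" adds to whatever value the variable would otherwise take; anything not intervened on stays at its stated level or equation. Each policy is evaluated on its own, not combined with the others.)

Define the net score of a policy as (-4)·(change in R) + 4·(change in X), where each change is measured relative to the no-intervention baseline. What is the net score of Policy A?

104

Baseline:
  Y = 75
  X = 290 + 3·75 = 515
  R = 108 − 515 = -407
Policy A (X + 13):
  Y = 75
  X = 290 + 3·75 (+13 from intervention) = 528
  R = 108 − 528 = -420
ΔR = -420 − (-407) = -13; ΔX = 528 − 515 = 13
Score = (-4)·(-13) + 4·13 = 104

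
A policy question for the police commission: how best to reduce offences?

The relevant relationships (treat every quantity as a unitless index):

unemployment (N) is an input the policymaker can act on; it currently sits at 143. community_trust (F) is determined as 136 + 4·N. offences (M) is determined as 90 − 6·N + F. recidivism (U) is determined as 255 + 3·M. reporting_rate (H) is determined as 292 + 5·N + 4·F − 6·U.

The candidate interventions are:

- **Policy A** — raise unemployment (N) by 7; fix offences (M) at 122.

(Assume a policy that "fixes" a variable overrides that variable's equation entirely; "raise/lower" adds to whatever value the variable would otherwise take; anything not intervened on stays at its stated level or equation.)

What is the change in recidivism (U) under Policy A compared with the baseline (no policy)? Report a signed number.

546

Baseline:
  N = 143
  F = 136 + 4·143 = 708
  M = 90 − 6·143 + 708 = -60
  U = 255 + 3·(-60) = 75
Policy A (N + 7, M := 122):
  N = 143 + 7 = 150
  F = 136 + 4·150 = 736
  M = 122
  U = 255 + 3·122 = 621
Change in U: 621 − 75 = 546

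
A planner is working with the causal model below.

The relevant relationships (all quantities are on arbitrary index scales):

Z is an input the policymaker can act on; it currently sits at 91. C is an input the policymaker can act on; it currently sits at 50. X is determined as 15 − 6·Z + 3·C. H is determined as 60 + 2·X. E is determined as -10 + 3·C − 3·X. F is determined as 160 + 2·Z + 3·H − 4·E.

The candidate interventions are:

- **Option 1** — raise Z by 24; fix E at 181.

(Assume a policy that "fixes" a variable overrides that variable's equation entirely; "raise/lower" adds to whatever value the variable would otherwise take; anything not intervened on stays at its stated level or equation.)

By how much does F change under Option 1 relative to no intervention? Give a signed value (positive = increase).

3592

Baseline:
  Z = 91
  C = 50
  X = 15 − 6·91 + 3·50 = -381
  H = 60 + 2·(-381) = -702
  E = -10 + 3·50 − 3·(-381) = 1283
  F = 160 + 2·91 + 3·(-702) − 4·1283 = -6896
Option 1 (Z + 24, E := 181):
  Z = 91 + 24 = 115
  C = 50
  X = 15 − 6·115 + 3·50 = -525
  H = 60 + 2·(-525) = -990
  E = 181
  F = 160 + 2·115 + 3·(-990) − 4·181 = -3304
Change in F: -3304 − (-6896) = 3592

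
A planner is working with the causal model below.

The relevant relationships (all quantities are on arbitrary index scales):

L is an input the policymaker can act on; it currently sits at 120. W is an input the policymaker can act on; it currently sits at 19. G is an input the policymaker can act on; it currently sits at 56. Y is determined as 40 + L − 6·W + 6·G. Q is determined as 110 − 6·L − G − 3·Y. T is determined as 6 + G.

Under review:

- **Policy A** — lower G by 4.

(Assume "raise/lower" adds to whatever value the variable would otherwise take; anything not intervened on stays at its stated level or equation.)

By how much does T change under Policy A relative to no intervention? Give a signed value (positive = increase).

-4

Baseline:
  G = 56
  T = 6 + 56 = 62
Policy A (G − 4):
  G = 56 − 4 = 52
  T = 6 + 52 = 58
Change in T: 58 − 62 = -4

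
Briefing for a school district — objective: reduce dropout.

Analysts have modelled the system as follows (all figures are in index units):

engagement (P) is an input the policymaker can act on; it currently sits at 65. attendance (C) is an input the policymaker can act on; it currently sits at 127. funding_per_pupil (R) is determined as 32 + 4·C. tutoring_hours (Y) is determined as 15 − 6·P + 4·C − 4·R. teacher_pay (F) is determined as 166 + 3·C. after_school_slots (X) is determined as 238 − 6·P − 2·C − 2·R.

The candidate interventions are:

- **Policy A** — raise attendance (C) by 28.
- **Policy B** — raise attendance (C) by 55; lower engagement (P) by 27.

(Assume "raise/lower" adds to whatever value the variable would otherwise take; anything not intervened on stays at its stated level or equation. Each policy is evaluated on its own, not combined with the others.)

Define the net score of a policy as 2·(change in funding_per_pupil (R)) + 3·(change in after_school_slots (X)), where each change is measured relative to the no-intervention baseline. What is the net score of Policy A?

-616

Baseline:
  P = 65
  C = 127
  R = 32 + 4·127 = 540
  X = 238 − 6·65 − 2·127 − 2·540 = -1486
Policy A (C + 28):
  P = 65
  C = 127 + 28 = 155
  R = 32 + 4·155 = 652
  X = 238 − 6·65 − 2·155 − 2·652 = -1766
ΔR = 652 − 540 = 112; ΔX = -1766 − (-1486) = -280
Score = 2·112 + 3·(-280) = -616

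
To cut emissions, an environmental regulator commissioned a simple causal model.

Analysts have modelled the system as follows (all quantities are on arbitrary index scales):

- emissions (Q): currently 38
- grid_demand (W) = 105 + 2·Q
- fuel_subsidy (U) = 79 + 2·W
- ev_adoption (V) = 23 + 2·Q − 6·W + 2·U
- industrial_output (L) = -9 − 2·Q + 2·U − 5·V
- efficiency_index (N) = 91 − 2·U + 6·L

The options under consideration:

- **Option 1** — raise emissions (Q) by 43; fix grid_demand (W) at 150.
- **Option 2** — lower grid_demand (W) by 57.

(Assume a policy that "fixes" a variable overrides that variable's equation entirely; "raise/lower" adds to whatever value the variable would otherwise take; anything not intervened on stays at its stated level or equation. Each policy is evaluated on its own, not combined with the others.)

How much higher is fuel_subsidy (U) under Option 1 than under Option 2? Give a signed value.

Option 1 (Q + 43, W := 150):
  Q = 38 + 43 = 81
  W = 150
  U = 79 + 2·150 = 379
Option 2 (W − 57):
  Q = 38
  W = 105 + 2·38 (−57 from intervention) = 124
  U = 79 + 2·124 = 327
U: 379 − 327 = 52

52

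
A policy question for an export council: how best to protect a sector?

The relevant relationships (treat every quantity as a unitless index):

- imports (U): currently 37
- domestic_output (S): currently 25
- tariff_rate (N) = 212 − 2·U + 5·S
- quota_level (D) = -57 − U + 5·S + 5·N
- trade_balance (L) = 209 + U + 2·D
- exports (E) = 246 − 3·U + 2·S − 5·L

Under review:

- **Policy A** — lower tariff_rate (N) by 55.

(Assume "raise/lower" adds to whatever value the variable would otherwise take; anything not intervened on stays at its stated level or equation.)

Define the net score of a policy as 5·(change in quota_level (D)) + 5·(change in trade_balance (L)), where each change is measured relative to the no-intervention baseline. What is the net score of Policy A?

-4125

Baseline:
  U = 37
  S = 25
  N = 212 − 2·37 + 5·25 = 263
  D = -57 − 37 + 5·25 + 5·263 = 1346
  L = 209 + 37 + 2·1346 = 2938
Policy A (N − 55):
  U = 37
  S = 25
  N = 212 − 2·37 + 5·25 (−55 from intervention) = 208
  D = -57 − 37 + 5·25 + 5·208 = 1071
  L = 209 + 37 + 2·1071 = 2388
ΔD = 1071 − 1346 = -275; ΔL = 2388 − 2938 = -550
Score = 5·(-275) + 5·(-550) = -4125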